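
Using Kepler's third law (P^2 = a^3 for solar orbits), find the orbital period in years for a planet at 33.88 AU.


P = a^(3/2) = 33.88^1.5 = 197.2037

197.2037 years


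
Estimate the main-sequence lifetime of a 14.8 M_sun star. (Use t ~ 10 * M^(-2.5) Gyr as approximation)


t = 10 * M^(-2.5) = 10 * 14.8^(-2.5) = 0.0119

0.0119 Gyr


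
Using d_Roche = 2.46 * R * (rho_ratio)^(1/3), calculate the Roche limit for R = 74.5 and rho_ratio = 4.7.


d_Roche = 2.46 * 74.5 * 4.7^(1/3) = 306.9898

306.9898


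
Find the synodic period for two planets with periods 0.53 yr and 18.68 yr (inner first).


1/P_syn = |1/P1 - 1/P2| = |1/0.53 - 1/18.68| => P_syn = 0.5455

0.5455 years


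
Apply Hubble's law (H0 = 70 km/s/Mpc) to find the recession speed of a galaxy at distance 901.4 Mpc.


v = H0 * d = 70 * 901.4 = 63098.0

63098.0 km/s


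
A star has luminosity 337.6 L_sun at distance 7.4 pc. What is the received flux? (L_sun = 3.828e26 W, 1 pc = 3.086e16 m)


F = L / (4*pi*d^2) = 1.292e+29 / (4*pi*(2.284e+17)^2) = 1.972e-07

1.972e-07 W/m^2


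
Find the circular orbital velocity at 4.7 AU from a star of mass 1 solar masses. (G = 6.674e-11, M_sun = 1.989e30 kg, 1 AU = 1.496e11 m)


v = sqrt(GM/r) = sqrt(6.674e-11 * 1.989e+30 / 7.031e+11) = 13740.2858

13740.2858 m/s


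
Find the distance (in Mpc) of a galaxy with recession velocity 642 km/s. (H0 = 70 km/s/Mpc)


d = v / H0 = 642 / 70 = 9.1714

9.1714 Mpc


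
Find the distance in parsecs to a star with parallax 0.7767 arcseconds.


d = 1/p = 1/0.7767 = 1.2875

1.2875 pc


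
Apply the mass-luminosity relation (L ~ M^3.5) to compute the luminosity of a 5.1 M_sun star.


L/L_sun = (M/M_sun)^3.5 = 5.1^3.5 = 299.5681

299.5681 L_sun


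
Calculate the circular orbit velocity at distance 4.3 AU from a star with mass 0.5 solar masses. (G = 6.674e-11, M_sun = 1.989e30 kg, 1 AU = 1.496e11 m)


v = sqrt(GM/r) = sqrt(6.674e-11 * 9.945e+29 / 6.433e+11) = 10157.7021

10157.7021 m/s


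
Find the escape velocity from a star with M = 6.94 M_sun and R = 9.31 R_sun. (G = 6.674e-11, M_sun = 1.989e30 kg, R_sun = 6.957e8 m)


M = 6.94 * 1.989e30 kg = 1.380366e+31 kg; R = 9.31 * 6.957e8 m = 6.476967e+09 m. v_esc = sqrt(2GM/R) = sqrt(2 * 6.674e-11 * 1.380366e+31 / 6.476967e+09) = 533358.7

533358.7 m/s


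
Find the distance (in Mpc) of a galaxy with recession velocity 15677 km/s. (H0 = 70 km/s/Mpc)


d = v / H0 = 15677 / 70 = 223.9571

223.9571 Mpc


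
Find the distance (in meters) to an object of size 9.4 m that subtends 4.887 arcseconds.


D = size / theta_rad, theta_rad = 4.887 * pi/(180*3600) = 2.369e-05, D = 396744.2559

396744.2559 m


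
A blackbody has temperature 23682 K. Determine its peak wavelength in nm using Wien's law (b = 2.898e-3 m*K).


lam_max = b / T = 2.898e-3 / 23682 = 1.224e-07 m = 122.3714 nm

122.3714 nm


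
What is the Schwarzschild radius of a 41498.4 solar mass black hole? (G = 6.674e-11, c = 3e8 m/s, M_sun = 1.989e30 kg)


M = 41498.4 * 1.989e30 kg = 8.25403176e+34 kg. rs = 2GM/c^2 = 2 * 6.674e-11 * 8.25403176e+34 / (3e8)^2 = 1.224e+08

1.224e+08 m


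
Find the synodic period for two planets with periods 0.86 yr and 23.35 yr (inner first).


1/P_syn = |1/P1 - 1/P2| = |1/0.86 - 1/23.35| => P_syn = 0.8929

0.8929 years


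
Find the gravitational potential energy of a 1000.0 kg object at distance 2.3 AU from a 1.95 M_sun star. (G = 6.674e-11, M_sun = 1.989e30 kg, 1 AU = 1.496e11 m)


M = 1.95 * 1.989e30 kg = 3.87855e+30 kg; r = 2.3 AU * 1.496e11 m/AU = 3.4408e+11 m. U = -GM*m/r = -(6.674e-11 * 3.87855e+30 * 1000.0) / 3.4408e+11 = -7.523e+11

-7.523e+11 J


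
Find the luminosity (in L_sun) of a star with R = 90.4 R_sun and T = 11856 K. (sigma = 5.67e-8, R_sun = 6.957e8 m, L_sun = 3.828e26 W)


R = 90.4 * 6.957e8 m = 6.289128e+10 m. L = 4*pi*R^2*sigma*T^4 = 4*pi*(6.289128e+10)^2 * 5.67e-8 * 11856^4 = 5.568350359e+31 W. L/L_sun = 5.568350359e+31 / 3.828e26 = 145463.698

145463.698 L_sun


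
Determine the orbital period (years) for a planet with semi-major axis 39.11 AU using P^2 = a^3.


P = a^(3/2) = 39.11^1.5 = 244.5861

244.5861 years


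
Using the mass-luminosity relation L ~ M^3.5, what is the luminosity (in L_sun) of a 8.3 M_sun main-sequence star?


L/L_sun = (M/M_sun)^3.5 = 8.3^3.5 = 1647.3024

1647.3024 L_sun


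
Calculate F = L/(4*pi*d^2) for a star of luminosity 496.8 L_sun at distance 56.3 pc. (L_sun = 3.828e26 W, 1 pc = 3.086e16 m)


F = L / (4*pi*d^2) = 1.902e+29 / (4*pi*(1.737e+18)^2) = 5.013e-09

5.013e-09 W/m^2


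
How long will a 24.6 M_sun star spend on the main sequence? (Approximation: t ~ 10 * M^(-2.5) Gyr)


t = 10 * M^(-2.5) = 10 * 24.6^(-2.5) = 0.0033

0.0033 Gyr


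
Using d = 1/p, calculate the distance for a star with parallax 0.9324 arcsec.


d = 1/p = 1/0.9324 = 1.0725

1.0725 pc


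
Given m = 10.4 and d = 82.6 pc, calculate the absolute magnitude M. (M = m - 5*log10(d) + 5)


M = m - 5*log10(d) + 5 = 10.4 - 5*log10(82.6) + 5 = 5.8151

5.8151


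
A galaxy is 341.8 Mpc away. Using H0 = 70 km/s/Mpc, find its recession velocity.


v = H0 * d = 70 * 341.8 = 23926.0

23926.0 km/s


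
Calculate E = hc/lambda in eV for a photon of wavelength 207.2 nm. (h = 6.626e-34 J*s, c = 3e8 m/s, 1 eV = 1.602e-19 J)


E = hc/lambda = 6.626e-34 * 3e8 / 2.072e-07 = 9.594e-19 J = 5.9885 eV

5.9885 eV


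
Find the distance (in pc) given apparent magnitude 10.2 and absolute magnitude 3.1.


d = 10^((m - M + 5)/5) = 10^((10.2 - 3.1 + 5)/5) = 263.0268

263.0268 pc


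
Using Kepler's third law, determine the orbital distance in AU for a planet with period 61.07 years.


a = P^(2/3) = 61.07^(2/3) = 15.5079

15.5079 AU


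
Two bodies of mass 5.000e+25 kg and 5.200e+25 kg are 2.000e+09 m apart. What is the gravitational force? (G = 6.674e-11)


F = G*m1*m2/r^2 = 6.674e-11 * 5.000e+25 * 5.200e+25 / (2.000e+09)^2 = 6.674e-11 * 2.600e+51 / 4.000e+18 = 4.338e+22

4.338e+22 N


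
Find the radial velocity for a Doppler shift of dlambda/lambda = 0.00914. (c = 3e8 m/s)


v = (dlambda/lambda) * c = 0.00914 * 3e8 = 2.742e+06

2.742e+06 m/s


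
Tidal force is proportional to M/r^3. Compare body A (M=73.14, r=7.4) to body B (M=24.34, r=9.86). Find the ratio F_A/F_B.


Ratio = (M1/r1^3) / (M2/r2^3) = (73.14/7.4^3) / (24.34/9.86^3) = 7.1084

7.1084


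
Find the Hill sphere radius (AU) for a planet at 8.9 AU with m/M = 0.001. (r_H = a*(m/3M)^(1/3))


r_H = a * (m/3M)^(1/3) = 8.9 * (0.001/3)^(1/3) = 0.6171

0.6171 AU


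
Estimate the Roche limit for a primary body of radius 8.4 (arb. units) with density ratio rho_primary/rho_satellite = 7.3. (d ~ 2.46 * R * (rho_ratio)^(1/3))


d_Roche = 2.46 * 8.4 * 7.3^(1/3) = 40.0856

40.0856


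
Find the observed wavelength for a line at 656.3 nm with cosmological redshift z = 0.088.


lam_obs = lam_emit * (1 + z) = 656.3 * (1 + 0.088) = 714.0544

714.0544 nm


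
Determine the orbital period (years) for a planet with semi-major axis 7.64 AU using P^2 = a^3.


P = a^(3/2) = 7.64^1.5 = 21.1174

21.1174 years


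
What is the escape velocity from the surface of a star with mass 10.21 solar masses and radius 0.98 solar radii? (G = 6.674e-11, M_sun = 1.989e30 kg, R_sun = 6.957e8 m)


M = 10.21 * 1.989e30 kg = 2.030769e+31 kg; R = 0.98 * 6.957e8 m = 6.81786e+08 m. v_esc = sqrt(2GM/R) = sqrt(2 * 6.674e-11 * 2.030769e+31 / 6.81786e+08) = 1.994e+06

1.994e+06 m/s


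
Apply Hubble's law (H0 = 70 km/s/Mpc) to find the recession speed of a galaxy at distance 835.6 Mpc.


v = H0 * d = 70 * 835.6 = 58492.0

58492.0 km/s


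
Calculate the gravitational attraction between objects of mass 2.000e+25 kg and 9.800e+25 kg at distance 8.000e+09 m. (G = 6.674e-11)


F = G*m1*m2/r^2 = 6.674e-11 * 2.000e+25 * 9.800e+25 / (8.000e+09)^2 = 6.674e-11 * 1.960e+51 / 6.400e+19 = 2.044e+21

2.044e+21 N


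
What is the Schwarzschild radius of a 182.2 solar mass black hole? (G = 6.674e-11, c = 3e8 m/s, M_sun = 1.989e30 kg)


M = 182.2 * 1.989e30 kg = 3.623958e+32 kg. rs = 2GM/c^2 = 2 * 6.674e-11 * 3.623958e+32 / (3e8)^2 = 537473.2376

537473.2376 m


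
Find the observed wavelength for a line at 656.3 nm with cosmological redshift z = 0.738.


lam_obs = lam_emit * (1 + z) = 656.3 * (1 + 0.738) = 1140.6494

1140.6494 nm


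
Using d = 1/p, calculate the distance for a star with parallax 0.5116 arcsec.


d = 1/p = 1/0.5116 = 1.9547

1.9547 pc


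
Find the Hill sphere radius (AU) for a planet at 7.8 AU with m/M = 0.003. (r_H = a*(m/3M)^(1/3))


r_H = a * (m/3M)^(1/3) = 7.8 * (0.003/3)^(1/3) = 0.78

0.78 AU


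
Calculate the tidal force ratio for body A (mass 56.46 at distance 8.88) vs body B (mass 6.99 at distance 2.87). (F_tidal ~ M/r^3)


Ratio = (M1/r1^3) / (M2/r2^3) = (56.46/8.88^3) / (6.99/2.87^3) = 0.2727

0.2727


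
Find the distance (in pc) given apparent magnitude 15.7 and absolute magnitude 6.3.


d = 10^((m - M + 5)/5) = 10^((15.7 - 6.3 + 5)/5) = 758.5776

758.5776 pc


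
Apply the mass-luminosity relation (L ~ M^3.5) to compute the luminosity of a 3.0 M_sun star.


L/L_sun = (M/M_sun)^3.5 = 3.0^3.5 = 46.7654

46.7654 L_sun


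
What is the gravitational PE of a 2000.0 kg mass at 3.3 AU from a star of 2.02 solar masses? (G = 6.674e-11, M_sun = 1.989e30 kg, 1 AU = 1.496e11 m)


M = 2.02 * 1.989e30 kg = 4.01778e+30 kg; r = 3.3 AU * 1.496e11 m/AU = 4.9368e+11 m. U = -GM*m/r = -(6.674e-11 * 4.01778e+30 * 2000.0) / 4.9368e+11 = -1.086e+12

-1.086e+12 J


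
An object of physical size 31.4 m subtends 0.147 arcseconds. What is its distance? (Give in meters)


D = size / theta_rad, theta_rad = 0.147 * pi/(180*3600) = 7.127e-07, D = 4.406e+07

4.406e+07 m


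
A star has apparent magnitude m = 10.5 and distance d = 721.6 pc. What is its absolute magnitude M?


M = m - 5*log10(d) + 5 = 10.5 - 5*log10(721.6) + 5 = 1.2085

1.2085


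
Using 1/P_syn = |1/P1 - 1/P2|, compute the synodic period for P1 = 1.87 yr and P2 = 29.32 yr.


1/P_syn = |1/P1 - 1/P2| = |1/1.87 - 1/29.32| => P_syn = 1.9974

1.9974 years


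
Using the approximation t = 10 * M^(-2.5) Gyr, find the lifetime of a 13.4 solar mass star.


t = 10 * M^(-2.5) = 10 * 13.4^(-2.5) = 0.0152

0.0152 Gyr


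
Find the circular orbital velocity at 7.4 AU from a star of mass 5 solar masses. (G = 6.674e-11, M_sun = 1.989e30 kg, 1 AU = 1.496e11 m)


v = sqrt(GM/r) = sqrt(6.674e-11 * 9.945e+30 / 1.107e+12) = 24485.7741

24485.7741 m/s


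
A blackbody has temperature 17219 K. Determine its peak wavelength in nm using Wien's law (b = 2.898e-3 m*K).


lam_max = b / T = 2.898e-3 / 17219 = 1.683e-07 m = 168.3025 nm

168.3025 nm


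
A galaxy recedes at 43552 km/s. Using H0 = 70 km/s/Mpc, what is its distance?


d = v / H0 = 43552 / 70 = 622.1714

622.1714 Mpc


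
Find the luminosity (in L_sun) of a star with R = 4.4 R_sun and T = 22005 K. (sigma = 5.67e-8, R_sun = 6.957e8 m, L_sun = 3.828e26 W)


R = 4.4 * 6.957e8 m = 3.06108e+09 m. L = 4*pi*R^2*sigma*T^4 = 4*pi*(3.06108e+09)^2 * 5.67e-8 * 22005^4 = 1.565408812e+30 W. L/L_sun = 1.565408812e+30 / 3.828e26 = 4089.3647

4089.3647 L_sun


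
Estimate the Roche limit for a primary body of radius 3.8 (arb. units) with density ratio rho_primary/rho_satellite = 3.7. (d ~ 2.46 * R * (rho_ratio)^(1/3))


d_Roche = 2.46 * 3.8 * 3.7^(1/3) = 14.4584

14.4584


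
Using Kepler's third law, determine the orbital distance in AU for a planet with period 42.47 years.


a = P^(2/3) = 42.47^(2/3) = 12.1727

12.1727 AU


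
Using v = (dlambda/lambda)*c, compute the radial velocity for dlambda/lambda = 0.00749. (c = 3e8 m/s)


v = (dlambda/lambda) * c = 0.00749 * 3e8 = 2.247e+06

2.247e+06 m/s


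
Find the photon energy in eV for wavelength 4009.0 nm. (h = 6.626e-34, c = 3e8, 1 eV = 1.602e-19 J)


E = hc/lambda = 6.626e-34 * 3e8 / 4.009e-06 = 4.958e-20 J = 0.3095 eV

0.3095 eV


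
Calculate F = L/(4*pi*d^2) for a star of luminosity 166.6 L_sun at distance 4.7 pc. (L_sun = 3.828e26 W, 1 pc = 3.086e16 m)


F = L / (4*pi*d^2) = 6.377e+28 / (4*pi*(1.450e+17)^2) = 2.412e-07

2.412e-07 W/m^2


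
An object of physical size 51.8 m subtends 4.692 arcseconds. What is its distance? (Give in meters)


D = size / theta_rad, theta_rad = 4.692 * pi/(180*3600) = 2.275e-05, D = 2.277e+06

2.277e+06 m


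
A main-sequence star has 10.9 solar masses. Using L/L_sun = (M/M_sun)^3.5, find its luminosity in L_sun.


L/L_sun = (M/M_sun)^3.5 = 10.9^3.5 = 4275.5574

4275.5574 L_sun


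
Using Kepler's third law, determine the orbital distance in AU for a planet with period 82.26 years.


a = P^(2/3) = 82.26^(2/3) = 18.9144

18.9144 AU


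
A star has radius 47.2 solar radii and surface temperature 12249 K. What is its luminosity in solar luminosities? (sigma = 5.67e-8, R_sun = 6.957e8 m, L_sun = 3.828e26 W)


R = 47.2 * 6.957e8 m = 3.283704e+10 m. L = 4*pi*R^2*sigma*T^4 = 4*pi*(3.283704e+10)^2 * 5.67e-8 * 12249^4 = 1.729511545e+31 W. L/L_sun = 1.729511545e+31 / 3.828e26 = 45180.5524

45180.5524 L_sun


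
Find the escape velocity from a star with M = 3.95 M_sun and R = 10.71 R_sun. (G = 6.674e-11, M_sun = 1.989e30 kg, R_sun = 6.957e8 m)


M = 3.95 * 1.989e30 kg = 7.85655e+30 kg; R = 10.71 * 6.957e8 m = 7.450947e+09 m. v_esc = sqrt(2GM/R) = sqrt(2 * 6.674e-11 * 7.85655e+30 / 7.450947e+09) = 375161.5325

375161.5325 m/s


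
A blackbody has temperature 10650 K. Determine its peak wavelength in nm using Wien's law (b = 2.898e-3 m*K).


lam_max = b / T = 2.898e-3 / 10650 = 2.721e-07 m = 272.1127 nm

272.1127 nm


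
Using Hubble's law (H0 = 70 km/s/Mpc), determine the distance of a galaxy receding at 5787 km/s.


d = v / H0 = 5787 / 70 = 82.6714

82.6714 Mpc


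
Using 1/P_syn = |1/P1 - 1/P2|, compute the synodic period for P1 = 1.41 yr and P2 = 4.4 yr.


1/P_syn = |1/P1 - 1/P2| = |1/1.41 - 1/4.4| => P_syn = 2.0749

2.0749 years


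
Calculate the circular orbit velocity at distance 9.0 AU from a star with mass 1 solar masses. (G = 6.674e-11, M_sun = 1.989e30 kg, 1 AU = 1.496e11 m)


v = sqrt(GM/r) = sqrt(6.674e-11 * 1.989e+30 / 1.346e+12) = 9929.4099

9929.4099 m/s


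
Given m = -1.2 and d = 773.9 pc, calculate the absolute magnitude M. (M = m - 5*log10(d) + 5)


M = m - 5*log10(d) + 5 = -1.2 - 5*log10(773.9) + 5 = -10.6434

-10.6434


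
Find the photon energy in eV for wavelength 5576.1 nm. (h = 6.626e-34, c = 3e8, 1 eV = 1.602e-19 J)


E = hc/lambda = 6.626e-34 * 3e8 / 5.576e-06 = 3.565e-20 J = 0.2225 eV

0.2225 eV


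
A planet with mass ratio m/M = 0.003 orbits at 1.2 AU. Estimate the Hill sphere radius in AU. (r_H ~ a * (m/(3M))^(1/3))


r_H = a * (m/3M)^(1/3) = 1.2 * (0.003/3)^(1/3) = 0.12

0.12 AU


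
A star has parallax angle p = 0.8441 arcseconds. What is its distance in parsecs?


d = 1/p = 1/0.8441 = 1.1847

1.1847 pc


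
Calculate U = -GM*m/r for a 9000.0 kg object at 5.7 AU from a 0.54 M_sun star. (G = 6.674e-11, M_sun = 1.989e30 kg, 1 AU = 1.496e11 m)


M = 0.54 * 1.989e30 kg = 1.07406e+30 kg; r = 5.7 AU * 1.496e11 m/AU = 8.5272e+11 m. U = -GM*m/r = -(6.674e-11 * 1.07406e+30 * 9000.0) / 8.5272e+11 = -7.566e+11

-7.566e+11 J


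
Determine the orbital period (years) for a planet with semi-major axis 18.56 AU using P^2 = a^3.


P = a^(3/2) = 18.56^1.5 = 79.9589

79.9589 years


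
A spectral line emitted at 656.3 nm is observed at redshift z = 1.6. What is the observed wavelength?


lam_obs = lam_emit * (1 + z) = 656.3 * (1 + 1.6) = 1706.38

1706.38 nm


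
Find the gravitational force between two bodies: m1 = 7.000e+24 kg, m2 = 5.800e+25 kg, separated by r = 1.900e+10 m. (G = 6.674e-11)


F = G*m1*m2/r^2 = 6.674e-11 * 7.000e+24 * 5.800e+25 / (1.900e+10)^2 = 6.674e-11 * 4.060e+50 / 3.610e+20 = 7.506e+19

7.506e+19 N


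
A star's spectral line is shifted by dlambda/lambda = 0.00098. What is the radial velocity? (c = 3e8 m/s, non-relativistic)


v = (dlambda/lambda) * c = 0.00098 * 3e8 = 294000.0

294000.0 m/s


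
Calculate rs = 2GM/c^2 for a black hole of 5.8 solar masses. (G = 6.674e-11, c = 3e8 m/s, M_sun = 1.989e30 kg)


M = 5.8 * 1.989e30 kg = 1.15362e+31 kg. rs = 2GM/c^2 = 2 * 6.674e-11 * 1.15362e+31 / (3e8)^2 = 17109.4664

17109.4664 m


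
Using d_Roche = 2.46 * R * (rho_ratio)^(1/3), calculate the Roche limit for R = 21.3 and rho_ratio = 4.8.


d_Roche = 2.46 * 21.3 * 4.8^(1/3) = 88.3884

88.3884


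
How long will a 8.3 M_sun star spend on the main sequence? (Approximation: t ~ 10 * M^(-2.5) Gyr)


t = 10 * M^(-2.5) = 10 * 8.3^(-2.5) = 0.0504

0.0504 Gyr


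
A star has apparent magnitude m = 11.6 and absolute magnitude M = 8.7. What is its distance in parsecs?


d = 10^((m - M + 5)/5) = 10^((11.6 - 8.7 + 5)/5) = 38.0189

38.0189 pc


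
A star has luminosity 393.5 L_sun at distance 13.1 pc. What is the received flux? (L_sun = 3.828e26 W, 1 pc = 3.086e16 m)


F = L / (4*pi*d^2) = 1.506e+29 / (4*pi*(4.043e+17)^2) = 7.335e-08

7.335e-08 W/m^2


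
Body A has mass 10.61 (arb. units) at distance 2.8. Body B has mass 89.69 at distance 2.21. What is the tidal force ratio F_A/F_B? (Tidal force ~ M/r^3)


Ratio = (M1/r1^3) / (M2/r2^3) = (10.61/2.8^3) / (89.69/2.21^3) = 0.0582

0.0582


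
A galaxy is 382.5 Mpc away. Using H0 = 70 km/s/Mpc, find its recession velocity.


v = H0 * d = 70 * 382.5 = 26775.0

26775.0 km/s


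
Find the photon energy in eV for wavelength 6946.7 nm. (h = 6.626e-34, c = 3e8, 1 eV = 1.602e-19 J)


E = hc/lambda = 6.626e-34 * 3e8 / 6.947e-06 = 2.862e-20 J = 0.1786 eV

0.1786 eV


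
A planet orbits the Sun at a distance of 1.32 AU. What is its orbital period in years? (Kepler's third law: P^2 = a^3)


P = a^(3/2) = 1.32^1.5 = 1.5166

1.5166 years


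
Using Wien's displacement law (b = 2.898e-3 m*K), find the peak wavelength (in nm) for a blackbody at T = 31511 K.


lam_max = b / T = 2.898e-3 / 31511 = 9.197e-08 m = 91.9679 nm

91.9679 nm


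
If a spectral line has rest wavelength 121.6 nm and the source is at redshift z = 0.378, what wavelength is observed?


lam_obs = lam_emit * (1 + z) = 121.6 * (1 + 0.378) = 167.5648

167.5648 nm


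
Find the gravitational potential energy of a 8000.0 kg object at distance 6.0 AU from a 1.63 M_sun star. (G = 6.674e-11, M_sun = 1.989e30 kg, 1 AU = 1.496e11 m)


M = 1.63 * 1.989e30 kg = 3.24207e+30 kg; r = 6.0 AU * 1.496e11 m/AU = 8.976e+11 m. U = -GM*m/r = -(6.674e-11 * 3.24207e+30 * 8000.0) / 8.976e+11 = -1.928e+12

-1.928e+12 J


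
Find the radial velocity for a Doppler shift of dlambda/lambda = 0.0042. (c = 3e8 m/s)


v = (dlambda/lambda) * c = 0.0042 * 3e8 = 1.260e+06

1.260e+06 m/s


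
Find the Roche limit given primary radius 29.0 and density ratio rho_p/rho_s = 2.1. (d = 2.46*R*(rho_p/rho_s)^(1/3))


d_Roche = 2.46 * 29.0 * 2.1^(1/3) = 91.3565

91.3565


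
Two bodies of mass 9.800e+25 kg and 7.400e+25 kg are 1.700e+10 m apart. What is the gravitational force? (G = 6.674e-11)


F = G*m1*m2/r^2 = 6.674e-11 * 9.800e+25 * 7.400e+25 / (1.700e+10)^2 = 6.674e-11 * 7.252e+51 / 2.890e+20 = 1.675e+21

1.675e+21 N


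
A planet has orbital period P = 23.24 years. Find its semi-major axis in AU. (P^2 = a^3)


a = P^(2/3) = 23.24^(2/3) = 8.1437

8.1437 AU


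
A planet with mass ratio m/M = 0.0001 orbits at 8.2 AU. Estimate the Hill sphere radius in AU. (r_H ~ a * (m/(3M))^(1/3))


r_H = a * (m/3M)^(1/3) = 8.2 * (0.0001/3)^(1/3) = 0.2639

0.2639 AU


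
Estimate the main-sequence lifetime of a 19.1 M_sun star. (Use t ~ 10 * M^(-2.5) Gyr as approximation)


t = 10 * M^(-2.5) = 10 * 19.1^(-2.5) = 0.0063

0.0063 Gyr


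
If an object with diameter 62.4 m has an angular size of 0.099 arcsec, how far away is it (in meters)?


D = size / theta_rad, theta_rad = 0.099 * pi/(180*3600) = 4.800e-07, D = 1.300e+08

1.300e+08 m


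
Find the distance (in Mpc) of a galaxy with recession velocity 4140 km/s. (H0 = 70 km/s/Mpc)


d = v / H0 = 4140 / 70 = 59.1429

59.1429 Mpc


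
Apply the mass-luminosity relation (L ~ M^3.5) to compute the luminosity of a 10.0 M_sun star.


L/L_sun = (M/M_sun)^3.5 = 10.0^3.5 = 3162.2777

3162.2777 L_sun


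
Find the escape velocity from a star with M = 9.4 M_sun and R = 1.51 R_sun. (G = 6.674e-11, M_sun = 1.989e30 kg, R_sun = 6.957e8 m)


M = 9.4 * 1.989e30 kg = 1.86966e+31 kg; R = 1.51 * 6.957e8 m = 1.050507e+09 m. v_esc = sqrt(2GM/R) = sqrt(2 * 6.674e-11 * 1.86966e+31 / 1.050507e+09) = 1.541e+06

1.541e+06 m/s


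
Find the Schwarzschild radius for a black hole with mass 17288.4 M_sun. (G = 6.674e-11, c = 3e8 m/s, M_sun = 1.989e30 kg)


M = 17288.4 * 1.989e30 kg = 3.43866276e+34 kg. rs = 2GM/c^2 = 2 * 6.674e-11 * 3.43866276e+34 / (3e8)^2 = 5.100e+07

5.100e+07 m


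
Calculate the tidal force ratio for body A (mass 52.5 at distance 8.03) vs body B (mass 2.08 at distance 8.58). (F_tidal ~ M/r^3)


Ratio = (M1/r1^3) / (M2/r2^3) = (52.5/8.03^3) / (2.08/8.58^3) = 30.7901

30.7901


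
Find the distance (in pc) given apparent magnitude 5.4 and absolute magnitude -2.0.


d = 10^((m - M + 5)/5) = 10^((5.4 - -2.0 + 5)/5) = 301.9952

301.9952 pc


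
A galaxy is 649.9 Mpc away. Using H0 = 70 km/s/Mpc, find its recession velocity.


v = H0 * d = 70 * 649.9 = 45493.0

45493.0 km/s


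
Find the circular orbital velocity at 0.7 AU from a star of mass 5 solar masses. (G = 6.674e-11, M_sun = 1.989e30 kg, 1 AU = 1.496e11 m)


v = sqrt(GM/r) = sqrt(6.674e-11 * 9.945e+30 / 1.047e+11) = 79612.393

79612.393 m/s


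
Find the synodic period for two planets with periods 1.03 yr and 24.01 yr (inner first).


1/P_syn = |1/P1 - 1/P2| = |1/1.03 - 1/24.01| => P_syn = 1.0762

1.0762 years


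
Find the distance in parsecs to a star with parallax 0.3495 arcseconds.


d = 1/p = 1/0.3495 = 2.8612

2.8612 pc


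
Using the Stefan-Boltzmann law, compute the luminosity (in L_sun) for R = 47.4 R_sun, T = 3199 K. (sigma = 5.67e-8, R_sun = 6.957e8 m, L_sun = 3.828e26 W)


R = 47.4 * 6.957e8 m = 3.297618e+10 m. L = 4*pi*R^2*sigma*T^4 = 4*pi*(3.297618e+10)^2 * 5.67e-8 * 3199^4 = 8.114290901e+28 W. L/L_sun = 8.114290901e+28 / 3.828e26 = 211.9721

211.9721 L_sun


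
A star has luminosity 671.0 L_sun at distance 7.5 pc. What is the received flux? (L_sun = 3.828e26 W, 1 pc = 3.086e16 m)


F = L / (4*pi*d^2) = 2.569e+29 / (4*pi*(2.314e+17)^2) = 3.816e-07

3.816e-07 W/m^2


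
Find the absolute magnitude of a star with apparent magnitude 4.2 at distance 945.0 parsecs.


M = m - 5*log10(d) + 5 = 4.2 - 5*log10(945.0) + 5 = -5.6772

-5.6772


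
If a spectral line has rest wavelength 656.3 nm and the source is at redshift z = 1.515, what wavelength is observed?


lam_obs = lam_emit * (1 + z) = 656.3 * (1 + 1.515) = 1650.5945

1650.5945 nm


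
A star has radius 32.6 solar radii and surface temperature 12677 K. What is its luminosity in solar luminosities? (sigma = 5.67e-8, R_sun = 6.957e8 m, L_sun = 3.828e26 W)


R = 32.6 * 6.957e8 m = 2.267982e+10 m. L = 4*pi*R^2*sigma*T^4 = 4*pi*(2.267982e+10)^2 * 5.67e-8 * 12677^4 = 9.465380809e+30 W. L/L_sun = 9.465380809e+30 / 3.828e26 = 24726.7001

24726.7001 L_sun


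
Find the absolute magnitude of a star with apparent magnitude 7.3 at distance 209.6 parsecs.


M = m - 5*log10(d) + 5 = 7.3 - 5*log10(209.6) + 5 = 0.693

0.693


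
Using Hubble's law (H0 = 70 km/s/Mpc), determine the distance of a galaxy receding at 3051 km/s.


d = v / H0 = 3051 / 70 = 43.5857

43.5857 Mpc


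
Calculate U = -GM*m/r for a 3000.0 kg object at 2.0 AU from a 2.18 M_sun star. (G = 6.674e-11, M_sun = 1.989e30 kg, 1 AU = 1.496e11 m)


M = 2.18 * 1.989e30 kg = 4.33602e+30 kg; r = 2.0 AU * 1.496e11 m/AU = 2.992e+11 m. U = -GM*m/r = -(6.674e-11 * 4.33602e+30 * 3000.0) / 2.992e+11 = -2.902e+12

-2.902e+12 J


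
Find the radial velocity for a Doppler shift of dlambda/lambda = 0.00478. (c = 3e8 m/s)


v = (dlambda/lambda) * c = 0.00478 * 3e8 = 1.434e+06

1.434e+06 m/s


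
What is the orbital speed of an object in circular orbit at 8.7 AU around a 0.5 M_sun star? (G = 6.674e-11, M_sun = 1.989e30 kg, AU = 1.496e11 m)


v = sqrt(GM/r) = sqrt(6.674e-11 * 9.945e+29 / 1.302e+12) = 7141.1815

7141.1815 m/s


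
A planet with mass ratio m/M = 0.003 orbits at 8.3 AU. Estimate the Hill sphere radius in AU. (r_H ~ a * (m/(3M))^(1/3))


r_H = a * (m/3M)^(1/3) = 8.3 * (0.003/3)^(1/3) = 0.83

0.83 AU


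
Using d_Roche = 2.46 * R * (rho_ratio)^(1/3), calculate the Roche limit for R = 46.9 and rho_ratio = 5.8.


d_Roche = 2.46 * 46.9 * 5.8^(1/3) = 207.2927

207.2927


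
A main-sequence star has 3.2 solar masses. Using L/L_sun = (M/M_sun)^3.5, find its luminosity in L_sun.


L/L_sun = (M/M_sun)^3.5 = 3.2^3.5 = 58.6172

58.6172 L_sun


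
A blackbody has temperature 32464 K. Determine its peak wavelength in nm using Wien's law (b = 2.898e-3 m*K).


lam_max = b / T = 2.898e-3 / 32464 = 8.927e-08 m = 89.2681 nm

89.2681 nm


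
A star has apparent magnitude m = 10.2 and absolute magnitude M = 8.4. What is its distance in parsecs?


d = 10^((m - M + 5)/5) = 10^((10.2 - 8.4 + 5)/5) = 22.9087

22.9087 pc


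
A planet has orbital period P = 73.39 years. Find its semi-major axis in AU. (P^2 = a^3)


a = P^(2/3) = 73.39^(2/3) = 17.529

17.529 AU


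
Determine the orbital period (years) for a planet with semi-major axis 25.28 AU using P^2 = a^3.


P = a^(3/2) = 25.28^1.5 = 127.1059

127.1059 years


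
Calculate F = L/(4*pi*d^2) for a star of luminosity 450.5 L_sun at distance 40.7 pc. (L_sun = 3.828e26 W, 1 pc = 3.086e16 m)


F = L / (4*pi*d^2) = 1.725e+29 / (4*pi*(1.256e+18)^2) = 8.699e-09

8.699e-09 W/m^2


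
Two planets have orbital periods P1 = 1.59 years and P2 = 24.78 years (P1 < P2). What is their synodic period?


1/P_syn = |1/P1 - 1/P2| = |1/1.59 - 1/24.78| => P_syn = 1.699

1.699 years


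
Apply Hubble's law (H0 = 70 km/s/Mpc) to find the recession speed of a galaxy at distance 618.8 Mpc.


v = H0 * d = 70 * 618.8 = 43316.0

43316.0 km/s


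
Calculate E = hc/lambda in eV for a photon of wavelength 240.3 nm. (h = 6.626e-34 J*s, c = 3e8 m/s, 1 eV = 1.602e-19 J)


E = hc/lambda = 6.626e-34 * 3e8 / 2.403e-07 = 8.272e-19 J = 5.1636 eV

5.1636 eV


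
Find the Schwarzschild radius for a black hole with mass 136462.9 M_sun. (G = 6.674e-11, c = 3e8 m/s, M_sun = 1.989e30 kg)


M = 136462.9 * 1.989e30 kg = 2.714247081e+35 kg. rs = 2GM/c^2 = 2 * 6.674e-11 * 2.714247081e+35 / (3e8)^2 = 4.026e+08

4.026e+08 m


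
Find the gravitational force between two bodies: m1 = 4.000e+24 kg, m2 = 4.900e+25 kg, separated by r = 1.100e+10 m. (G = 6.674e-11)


F = G*m1*m2/r^2 = 6.674e-11 * 4.000e+24 * 4.900e+25 / (1.100e+10)^2 = 6.674e-11 * 1.960e+50 / 1.210e+20 = 1.081e+20

1.081e+20 N


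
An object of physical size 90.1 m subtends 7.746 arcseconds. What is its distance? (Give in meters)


D = size / theta_rad, theta_rad = 7.746 * pi/(180*3600) = 3.755e-05, D = 2.399e+06

2.399e+06 m


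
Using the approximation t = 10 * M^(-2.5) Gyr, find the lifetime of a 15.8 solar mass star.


t = 10 * M^(-2.5) = 10 * 15.8^(-2.5) = 0.0101

0.0101 Gyr


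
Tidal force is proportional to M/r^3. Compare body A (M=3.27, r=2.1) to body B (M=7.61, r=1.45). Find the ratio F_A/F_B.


Ratio = (M1/r1^3) / (M2/r2^3) = (3.27/2.1^3) / (7.61/1.45^3) = 0.1415

0.1415


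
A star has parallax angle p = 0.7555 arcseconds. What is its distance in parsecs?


d = 1/p = 1/0.7555 = 1.3236

1.3236 pc


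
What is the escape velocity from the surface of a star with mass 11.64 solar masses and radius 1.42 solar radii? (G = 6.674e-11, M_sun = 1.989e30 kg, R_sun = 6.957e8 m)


M = 11.64 * 1.989e30 kg = 2.315196e+31 kg; R = 1.42 * 6.957e8 m = 9.87894e+08 m. v_esc = sqrt(2GM/R) = sqrt(2 * 6.674e-11 * 2.315196e+31 / 9.87894e+08) = 1.769e+06

1.769e+06 m/s


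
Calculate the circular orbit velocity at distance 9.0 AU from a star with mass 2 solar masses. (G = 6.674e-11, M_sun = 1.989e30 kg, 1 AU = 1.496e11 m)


v = sqrt(GM/r) = sqrt(6.674e-11 * 3.978e+30 / 1.346e+12) = 14042.3062

14042.3062 m/s


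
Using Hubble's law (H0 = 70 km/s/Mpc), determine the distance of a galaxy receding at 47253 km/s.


d = v / H0 = 47253 / 70 = 675.0429

675.0429 Mpc


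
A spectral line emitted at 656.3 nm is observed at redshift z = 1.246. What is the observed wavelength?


lam_obs = lam_emit * (1 + z) = 656.3 * (1 + 1.246) = 1474.0498

1474.0498 nm


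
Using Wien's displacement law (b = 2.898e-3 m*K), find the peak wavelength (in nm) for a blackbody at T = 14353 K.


lam_max = b / T = 2.898e-3 / 14353 = 2.019e-07 m = 201.909 nm

201.909 nm


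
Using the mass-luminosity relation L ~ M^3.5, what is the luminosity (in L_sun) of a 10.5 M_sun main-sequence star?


L/L_sun = (M/M_sun)^3.5 = 10.5^3.5 = 3751.1337

3751.1337 L_sun


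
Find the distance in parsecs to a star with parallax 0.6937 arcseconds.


d = 1/p = 1/0.6937 = 1.4415

1.4415 pc


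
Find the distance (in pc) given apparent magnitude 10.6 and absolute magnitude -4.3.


d = 10^((m - M + 5)/5) = 10^((10.6 - -4.3 + 5)/5) = 9549.9259

9549.9259 pc


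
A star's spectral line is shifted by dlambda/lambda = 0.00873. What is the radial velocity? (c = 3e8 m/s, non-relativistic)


v = (dlambda/lambda) * c = 0.00873 * 3e8 = 2.619e+06

2.619e+06 m/s


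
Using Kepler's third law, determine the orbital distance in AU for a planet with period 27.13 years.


a = P^(2/3) = 27.13^(2/3) = 9.0289

9.0289 AU


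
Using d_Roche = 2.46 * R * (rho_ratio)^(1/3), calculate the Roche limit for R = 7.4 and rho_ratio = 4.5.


d_Roche = 2.46 * 7.4 * 4.5^(1/3) = 30.0541

30.0541


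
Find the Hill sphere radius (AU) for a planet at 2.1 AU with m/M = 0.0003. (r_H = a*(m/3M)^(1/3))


r_H = a * (m/3M)^(1/3) = 2.1 * (0.0003/3)^(1/3) = 0.0975

0.0975 AU


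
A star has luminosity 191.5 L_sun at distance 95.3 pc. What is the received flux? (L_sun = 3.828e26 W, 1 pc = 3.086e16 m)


F = L / (4*pi*d^2) = 7.331e+28 / (4*pi*(2.941e+18)^2) = 6.745e-10

6.745e-10 W/m^2


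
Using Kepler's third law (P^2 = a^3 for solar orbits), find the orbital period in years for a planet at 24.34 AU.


P = a^(3/2) = 24.34^1.5 = 120.0828

120.0828 years


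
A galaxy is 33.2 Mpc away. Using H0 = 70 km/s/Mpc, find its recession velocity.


v = H0 * d = 70 * 33.2 = 2324.0

2324.0 km/s


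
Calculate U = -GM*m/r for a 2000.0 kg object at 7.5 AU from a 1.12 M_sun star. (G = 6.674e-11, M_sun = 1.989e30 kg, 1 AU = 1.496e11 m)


M = 1.12 * 1.989e30 kg = 2.22768e+30 kg; r = 7.5 AU * 1.496e11 m/AU = 1.122e+12 m. U = -GM*m/r = -(6.674e-11 * 2.22768e+30 * 2000.0) / 1.122e+12 = -2.650e+11

-2.650e+11 J


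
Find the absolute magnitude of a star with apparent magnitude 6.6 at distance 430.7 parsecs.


M = m - 5*log10(d) + 5 = 6.6 - 5*log10(430.7) + 5 = -1.5709

-1.5709


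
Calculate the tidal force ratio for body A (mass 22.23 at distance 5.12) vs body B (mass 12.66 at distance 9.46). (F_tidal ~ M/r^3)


Ratio = (M1/r1^3) / (M2/r2^3) = (22.23/5.12^3) / (12.66/9.46^3) = 11.0757

11.0757


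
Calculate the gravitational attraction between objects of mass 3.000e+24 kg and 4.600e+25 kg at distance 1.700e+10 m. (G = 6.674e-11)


F = G*m1*m2/r^2 = 6.674e-11 * 3.000e+24 * 4.600e+25 / (1.700e+10)^2 = 6.674e-11 * 1.380e+50 / 2.890e+20 = 3.187e+19

3.187e+19 N


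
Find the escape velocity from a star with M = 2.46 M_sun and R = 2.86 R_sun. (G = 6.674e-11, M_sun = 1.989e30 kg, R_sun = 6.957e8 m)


M = 2.46 * 1.989e30 kg = 4.89294e+30 kg; R = 2.86 * 6.957e8 m = 1.989702e+09 m. v_esc = sqrt(2GM/R) = sqrt(2 * 6.674e-11 * 4.89294e+30 / 1.989702e+09) = 572926.6522

572926.6522 m/s


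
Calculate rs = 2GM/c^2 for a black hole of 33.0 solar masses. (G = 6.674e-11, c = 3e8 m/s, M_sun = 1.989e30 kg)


M = 33.0 * 1.989e30 kg = 6.5637e+31 kg. rs = 2GM/c^2 = 2 * 6.674e-11 * 6.5637e+31 / (3e8)^2 = 97346.964

97346.964 m


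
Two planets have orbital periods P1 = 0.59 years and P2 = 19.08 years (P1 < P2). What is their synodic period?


1/P_syn = |1/P1 - 1/P2| = |1/0.59 - 1/19.08| => P_syn = 0.6088

0.6088 years


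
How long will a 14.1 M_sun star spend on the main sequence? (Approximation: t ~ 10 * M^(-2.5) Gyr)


t = 10 * M^(-2.5) = 10 * 14.1^(-2.5) = 0.0134

0.0134 Gyr


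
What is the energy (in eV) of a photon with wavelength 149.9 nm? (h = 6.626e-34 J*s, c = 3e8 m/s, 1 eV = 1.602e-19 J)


E = hc/lambda = 6.626e-34 * 3e8 / 1.499e-07 = 1.326e-18 J = 8.2777 eV

8.2777 eV


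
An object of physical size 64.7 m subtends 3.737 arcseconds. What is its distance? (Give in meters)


D = size / theta_rad, theta_rad = 3.737 * pi/(180*3600) = 1.812e-05, D = 3.571e+06

3.571e+06 m


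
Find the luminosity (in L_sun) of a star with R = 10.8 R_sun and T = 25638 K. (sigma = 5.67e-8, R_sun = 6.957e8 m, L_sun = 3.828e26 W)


R = 10.8 * 6.957e8 m = 7.51356e+09 m. L = 4*pi*R^2*sigma*T^4 = 4*pi*(7.51356e+09)^2 * 5.67e-8 * 25638^4 = 1.737884915e+31 W. L/L_sun = 1.737884915e+31 / 3.828e26 = 45399.2924

45399.2924 L_sun


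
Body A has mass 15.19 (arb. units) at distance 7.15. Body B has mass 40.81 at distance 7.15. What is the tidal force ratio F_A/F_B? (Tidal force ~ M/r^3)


Ratio = (M1/r1^3) / (M2/r2^3) = (15.19/7.15^3) / (40.81/7.15^3) = 0.3722

0.3722


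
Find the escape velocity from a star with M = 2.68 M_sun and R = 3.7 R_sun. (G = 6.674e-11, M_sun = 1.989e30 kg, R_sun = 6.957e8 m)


M = 2.68 * 1.989e30 kg = 5.33052e+30 kg; R = 3.7 * 6.957e8 m = 2.57409e+09 m. v_esc = sqrt(2GM/R) = sqrt(2 * 6.674e-11 * 5.33052e+30 / 2.57409e+09) = 525752.1094

525752.1094 m/s


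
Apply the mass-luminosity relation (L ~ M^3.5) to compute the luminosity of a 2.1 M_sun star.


L/L_sun = (M/M_sun)^3.5 = 2.1^3.5 = 13.4205

13.4205 L_sun


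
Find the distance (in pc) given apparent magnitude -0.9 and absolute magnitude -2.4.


d = 10^((m - M + 5)/5) = 10^((-0.9 - -2.4 + 5)/5) = 19.9526

19.9526 pc


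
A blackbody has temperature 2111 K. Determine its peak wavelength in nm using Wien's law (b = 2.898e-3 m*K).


lam_max = b / T = 2.898e-3 / 2111 = 1.373e-06 m = 1372.8091 nm

1372.8091 nm


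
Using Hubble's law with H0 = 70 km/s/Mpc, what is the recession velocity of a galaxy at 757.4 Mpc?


v = H0 * d = 70 * 757.4 = 53018.0

53018.0 km/s


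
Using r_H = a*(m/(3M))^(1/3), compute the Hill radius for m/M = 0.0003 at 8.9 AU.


r_H = a * (m/3M)^(1/3) = 8.9 * (0.0003/3)^(1/3) = 0.4131

0.4131 AU


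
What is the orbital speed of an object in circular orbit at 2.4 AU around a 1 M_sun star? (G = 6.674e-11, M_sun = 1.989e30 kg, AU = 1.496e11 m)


v = sqrt(GM/r) = sqrt(6.674e-11 * 1.989e+30 / 3.590e+11) = 19228.2197

19228.2197 m/s


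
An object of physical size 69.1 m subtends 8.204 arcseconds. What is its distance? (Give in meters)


D = size / theta_rad, theta_rad = 8.204 * pi/(180*3600) = 3.977e-05, D = 1.737e+06

1.737e+06 m


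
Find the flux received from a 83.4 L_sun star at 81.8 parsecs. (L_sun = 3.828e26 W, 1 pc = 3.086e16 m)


F = L / (4*pi*d^2) = 3.193e+28 / (4*pi*(2.524e+18)^2) = 3.987e-10

3.987e-10 W/m^2


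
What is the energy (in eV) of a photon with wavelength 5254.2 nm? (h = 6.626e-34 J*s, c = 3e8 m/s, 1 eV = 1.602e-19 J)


E = hc/lambda = 6.626e-34 * 3e8 / 5.254e-06 = 3.783e-20 J = 0.2362 eV

0.2362 eV


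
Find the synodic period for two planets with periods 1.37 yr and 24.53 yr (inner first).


1/P_syn = |1/P1 - 1/P2| = |1/1.37 - 1/24.53| => P_syn = 1.451

1.451 years


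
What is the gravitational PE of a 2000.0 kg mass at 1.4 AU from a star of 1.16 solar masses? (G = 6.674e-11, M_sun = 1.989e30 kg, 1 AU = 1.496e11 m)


M = 1.16 * 1.989e30 kg = 2.30724e+30 kg; r = 1.4 AU * 1.496e11 m/AU = 2.0944e+11 m. U = -GM*m/r = -(6.674e-11 * 2.30724e+30 * 2000.0) / 2.0944e+11 = -1.470e+12

-1.470e+12 J


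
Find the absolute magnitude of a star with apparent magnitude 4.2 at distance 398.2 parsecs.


M = m - 5*log10(d) + 5 = 4.2 - 5*log10(398.2) + 5 = -3.8005

-3.8005


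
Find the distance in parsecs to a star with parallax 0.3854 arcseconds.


d = 1/p = 1/0.3854 = 2.5947

2.5947 pc


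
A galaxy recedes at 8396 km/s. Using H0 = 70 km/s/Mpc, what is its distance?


d = v / H0 = 8396 / 70 = 119.9429

119.9429 Mpc


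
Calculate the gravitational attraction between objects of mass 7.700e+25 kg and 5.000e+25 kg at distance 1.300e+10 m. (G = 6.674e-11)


F = G*m1*m2/r^2 = 6.674e-11 * 7.700e+25 * 5.000e+25 / (1.300e+10)^2 = 6.674e-11 * 3.850e+51 / 1.690e+20 = 1.520e+21

1.520e+21 N


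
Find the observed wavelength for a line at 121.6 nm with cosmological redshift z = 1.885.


lam_obs = lam_emit * (1 + z) = 121.6 * (1 + 1.885) = 350.816

350.816 nm


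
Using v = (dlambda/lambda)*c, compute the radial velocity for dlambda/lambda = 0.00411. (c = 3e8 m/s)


v = (dlambda/lambda) * c = 0.00411 * 3e8 = 1.233e+06

1.233e+06 m/s


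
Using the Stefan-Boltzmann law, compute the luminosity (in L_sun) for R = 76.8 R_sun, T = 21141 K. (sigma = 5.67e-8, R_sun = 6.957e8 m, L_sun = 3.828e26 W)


R = 76.8 * 6.957e8 m = 5.342976e+10 m. L = 4*pi*R^2*sigma*T^4 = 4*pi*(5.342976e+10)^2 * 5.67e-8 * 21141^4 = 4.06313708e+32 W. L/L_sun = 4.06313708e+32 / 3.828e26 = 1.061e+06

1.061e+06 L_sun


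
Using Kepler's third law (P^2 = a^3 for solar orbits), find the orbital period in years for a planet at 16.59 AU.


P = a^(3/2) = 16.59^1.5 = 67.5724

67.5724 years


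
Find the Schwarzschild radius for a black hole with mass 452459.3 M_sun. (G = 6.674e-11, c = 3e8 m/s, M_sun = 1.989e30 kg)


M = 452459.3 * 1.989e30 kg = 8.999415477e+35 kg. rs = 2GM/c^2 = 2 * 6.674e-11 * 8.999415477e+35 / (3e8)^2 = 1.335e+09

1.335e+09 m


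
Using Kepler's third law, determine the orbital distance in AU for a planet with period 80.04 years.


a = P^(2/3) = 80.04^(2/3) = 18.5725

18.5725 AU


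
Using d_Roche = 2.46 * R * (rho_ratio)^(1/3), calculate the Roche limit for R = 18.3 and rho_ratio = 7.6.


d_Roche = 2.46 * 18.3 * 7.6^(1/3) = 88.5097

88.5097


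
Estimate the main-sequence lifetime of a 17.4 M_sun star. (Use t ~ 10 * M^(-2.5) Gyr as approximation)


t = 10 * M^(-2.5) = 10 * 17.4^(-2.5) = 0.0079

0.0079 Gyr


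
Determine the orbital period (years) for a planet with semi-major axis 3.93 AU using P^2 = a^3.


P = a^(3/2) = 3.93^1.5 = 7.7909

7.7909 years


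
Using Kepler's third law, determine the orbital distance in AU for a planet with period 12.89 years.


a = P^(2/3) = 12.89^(2/3) = 5.4975

5.4975 AU


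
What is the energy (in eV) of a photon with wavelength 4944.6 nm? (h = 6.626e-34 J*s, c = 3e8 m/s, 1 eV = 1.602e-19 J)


E = hc/lambda = 6.626e-34 * 3e8 / 4.945e-06 = 4.020e-20 J = 0.2509 eV

0.2509 eV


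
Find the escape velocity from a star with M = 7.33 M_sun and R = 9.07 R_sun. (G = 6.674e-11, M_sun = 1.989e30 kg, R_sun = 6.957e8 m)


M = 7.33 * 1.989e30 kg = 1.457937e+31 kg; R = 9.07 * 6.957e8 m = 6.309999e+09 m. v_esc = sqrt(2GM/R) = sqrt(2 * 6.674e-11 * 1.457937e+31 / 6.309999e+09) = 555344.9573

555344.9573 m/s


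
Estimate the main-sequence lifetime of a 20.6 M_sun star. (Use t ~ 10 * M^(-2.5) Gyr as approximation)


t = 10 * M^(-2.5) = 10 * 20.6^(-2.5) = 0.0052

0.0052 Gyr


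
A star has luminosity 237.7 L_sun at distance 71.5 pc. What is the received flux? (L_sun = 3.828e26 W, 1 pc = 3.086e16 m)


F = L / (4*pi*d^2) = 9.099e+28 / (4*pi*(2.206e+18)^2) = 1.487e-09

1.487e-09 W/m^2
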